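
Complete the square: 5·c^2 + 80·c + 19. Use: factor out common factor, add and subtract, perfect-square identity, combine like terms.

5(c + 8)^2 − 301

5·c^2 + 80·c + 19
= 5(c^2 + 16·c) + 19    [factor out 5 from the c-terms]
= 5(c^2 + 16·c + 64 − 64) + 19    [add and subtract 64 inside the bracket]
= 5(c + 8)^2 − 320 + 19    [perfect-square identity]
= 5(c + 8)^2 − 301    [combine constants]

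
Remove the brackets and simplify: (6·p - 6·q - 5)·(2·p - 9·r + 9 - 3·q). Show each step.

(6·p - 6·q - 5)·(2·p - 9·r + 9 - 3·q)
= 12·p^2 - 54·p·r + 54·p - 18·p·q - 12·p·q + 54·q·r - 54·q + 18·q^2 - 10·p + 45·r - 45 + 15·q    [distributive law]
= 12·p^2 - 54·p·r + 44·p - 30·p·q + 54·q·r - 39·q + 18·q^2 + 45·r - 45    [combine like terms]

12·p^2 - 54·p·r + 44·p - 30·p·q + 54·q·r - 39·q + 18·q^2 + 45·r - 45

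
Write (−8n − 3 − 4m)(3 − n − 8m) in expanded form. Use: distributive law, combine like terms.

(−8n − 3 − 4m)(3 − n − 8m)
= −24n + 8n^2 + 64mn − 9 + 3n + 24m − 12m + 4mn + 32m^2    [distributive law]
= −21n + 8n^2 + 68mn − 9 + 12m + 32m^2    [combine like terms]

−21n + 8n^2 + 68mn − 9 + 12m + 32m^2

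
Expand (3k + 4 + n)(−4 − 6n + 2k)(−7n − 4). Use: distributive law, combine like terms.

92kn + 16k + 112kn^2 − 42k^2n − 24k^2 + 224n + 64 + 220n^2 + 42n^3

(3k + 4 + n)(−4 − 6n + 2k)(−7n − 4)
= (−12k − 18kn + 6k^2 − 16 − 24n + 8k − 4n − 6n^2 + 2kn)(−7n − 4)    [distributive law]
= (−4k − 16kn + 6k^2 − 16 − 28n − 6n^2)(−7n − 4)    [combine like terms]
= 28kn + 16k + 112kn^2 + 64kn − 42k^2n − 24k^2 + 112n + 64 + 196n^2 + 112n + 42n^3 + 24n^2    [distributive law]
= 92kn + 16k + 112kn^2 − 42k^2n − 24k^2 + 224n + 64 + 220n^2 + 42n^3    [combine like terms]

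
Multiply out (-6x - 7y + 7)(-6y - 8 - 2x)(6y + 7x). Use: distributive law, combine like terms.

594xy² + 422x²y + 302xy + 238x² + 84x³ + 252y³ + 84y² - 336y - 392x

(-6x - 7y + 7)(-6y - 8 - 2x)(6y + 7x)
= (36xy + 48x + 12x² + 42y² + 56y + 14xy - 42y - 56 - 14x)(6y + 7x)    [distributive law]
= (50xy + 34x + 12x² + 42y² + 14y - 56)(6y + 7x)    [combine like terms]
= 300xy² + 350x²y + 204xy + 238x² + 72x²y + 84x³ + 252y³ + 294xy² + 84y² + 98xy - 336y - 392x    [distributive law]
= 594xy² + 422x²y + 302xy + 238x² + 84x³ + 252y³ + 84y² - 336y - 392x    [combine like terms]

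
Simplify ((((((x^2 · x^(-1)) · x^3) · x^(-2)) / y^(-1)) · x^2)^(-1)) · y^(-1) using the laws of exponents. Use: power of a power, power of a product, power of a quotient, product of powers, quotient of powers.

((((((x^2 · x^(-1)) · x^3) · x^(-2)) / y^(-1)) · x^2)^(-1)) · y^(-1)
= ((((((x^2 · x^(-1)) · x^3) · x^(-2)) / y^(-1))^(-1)) · ((x^2)^(-1))) · y^(-1)    [power of a product]
= ((((((x^2 · x^(-1)) · x^3) · x^(-2))^(-1)) / ((y^(-1))^(-1))) · ((x^2)^(-1))) · y^(-1)    [power of a quotient]
= ((((((x^2 · x^(-1)) · x^3)^(-1)) · ((x^(-2))^(-1))) / ((y^(-1))^(-1))) · ((x^2)^(-1))) · y^(-1)    [power of a product]
= ((((((x^2 · x^(-1))^(-1)) · ((x^3)^(-1))) · ((x^(-2))^(-1))) / ((y^(-1))^(-1))) · ((x^2)^(-1))) · y^(-1)    [power of a product]
= (((((((x^2)^(-1)) · ((x^(-1))^(-1))) · ((x^3)^(-1))) · ((x^(-2))^(-1))) / ((y^(-1))^(-1))) · ((x^2)^(-1))) · y^(-1)    [power of a product]
= (((((x^(-2) · ((x^(-1))^(-1))) · ((x^3)^(-1))) · ((x^(-2))^(-1))) / ((y^(-1))^(-1))) · ((x^2)^(-1))) · y^(-1)    [power of a power]
= (((((x^(-2) · x) · ((x^3)^(-1))) · ((x^(-2))^(-1))) / ((y^(-1))^(-1))) · ((x^2)^(-1))) · y^(-1)    [power of a power]
= ((((x^(-1) · ((x^3)^(-1))) · ((x^(-2))^(-1))) / ((y^(-1))^(-1))) · ((x^2)^(-1))) · y^(-1)    [product of powers]
= ((((x^(-1) · x^(-3)) · ((x^(-2))^(-1))) / ((y^(-1))^(-1))) · ((x^2)^(-1))) · y^(-1)    [power of a power]
= (((x^(-4) · ((x^(-2))^(-1))) / ((y^(-1))^(-1))) · ((x^2)^(-1))) · y^(-1)    [product of powers]
= (((x^(-4) · x^2) / ((y^(-1))^(-1))) · ((x^2)^(-1))) · y^(-1)    [power of a power]
= ((x^(-2) / ((y^(-1))^(-1))) · ((x^2)^(-1))) · y^(-1)    [product of powers]
= ((x^(-2) / y) · ((x^2)^(-1))) · y^(-1)    [power of a power]
= ((x^(-2) / y) · x^(-2)) · y^(-1)    [power of a power]
= x^(-4)y^(-2)    [quotient of powers; product of powers]

x^(-4)y^(-2)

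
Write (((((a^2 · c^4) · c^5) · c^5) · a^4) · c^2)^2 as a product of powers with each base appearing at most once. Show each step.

(((((a^2 · c^4) · c^5) · c^5) · a^4) · c^2)^2
= (((((a^2 · c^4) · c^5) · c^5) · a^4)^2) · ((c^2)^2)    [power of a product]
= (((((a^2 · c^4) · c^5) · c^5)^2) · ((a^4)^2)) · ((c^2)^2)    [power of a product]
= (((((a^2 · c^4) · c^5)^2) · ((c^5)^2)) · ((a^4)^2)) · ((c^2)^2)    [power of a product]
= (((((a^2 · c^4)^2) · ((c^5)^2)) · ((c^5)^2)) · ((a^4)^2)) · ((c^2)^2)    [power of a product]
= ((((((a^2)^2) · ((c^4)^2)) · ((c^5)^2)) · ((c^5)^2)) · ((a^4)^2)) · ((c^2)^2)    [power of a product]
= ((((a^4 · ((c^4)^2)) · ((c^5)^2)) · ((c^5)^2)) · ((a^4)^2)) · ((c^2)^2)    [power of a power]
= ((((a^4 · c^8) · ((c^5)^2)) · ((c^5)^2)) · ((a^4)^2)) · ((c^2)^2)    [power of a power]
= ((((a^4 · c^8) · c^10) · ((c^5)^2)) · ((a^4)^2)) · ((c^2)^2)    [power of a power]
= ((((a^4 · c^8) · c^10) · c^10) · ((a^4)^2)) · ((c^2)^2)    [power of a power]
= ((((a^4 · c^8) · c^10) · c^10) · a^8) · ((c^2)^2)    [power of a power]
= ((((a^4 · c^8) · c^10) · c^10) · a^8) · c^4    [power of a power]
= a^12c^32    [product of powers]

a^12c^32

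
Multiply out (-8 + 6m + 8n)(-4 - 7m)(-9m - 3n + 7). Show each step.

-64m - 320n + 224 - 582m^2 - 200mn + 378m^3 + 630m^2n + 96n^2 + 168mn^2

(-8 + 6m + 8n)(-4 - 7m)(-9m - 3n + 7)
= (32 + 56m - 24m - 42m^2 - 32n - 56mn)(-9m - 3n + 7)    [distributive law]
= (32 + 32m - 42m^2 - 32n - 56mn)(-9m - 3n + 7)    [combine like terms]
= -288m - 96n + 224 - 288m^2 - 96mn + 224m + 378m^3 + 126m^2n - 294m^2 + 288mn + 96n^2 - 224n + 504m^2n + 168mn^2 - 392mn    [distributive law]
= -64m - 320n + 224 - 582m^2 - 200mn + 378m^3 + 630m^2n + 96n^2 + 168mn^2    [combine like terms]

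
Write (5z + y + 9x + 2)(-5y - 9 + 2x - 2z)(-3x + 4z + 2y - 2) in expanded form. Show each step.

-107xyz - 128yz^2 - 74y^2z - 120yz - 145xz - 176z^2 + 26z + 96x^2z - 2xz^2 - 40z^3 - 71xy^2 - 10y^3 - 28y^2 - 11xy + 2y + 165x^2y + 195x^2 + 208x - 54x^3 + 36

(5z + y + 9x + 2)(-5y - 9 + 2x - 2z)(-3x + 4z + 2y - 2)
= (-25yz - 45z + 10xz - 10z^2 - 5y^2 - 9y + 2xy - 2yz - 45xy - 81x + 18x^2 - 18xz - 10y - 18 + 4x - 4z)(-3x + 4z + 2y - 2)    [distributive law]
= (-27yz - 49z - 8xz - 10z^2 - 5y^2 - 19y - 43xy - 77x + 18x^2 - 18)(-3x + 4z + 2y - 2)    [combine like terms]
= 81xyz - 108yz^2 - 54y^2z + 54yz + 147xz - 196z^2 - 98yz + 98z + 24x^2z - 32xz^2 - 16xyz + 16xz + 30xz^2 - 40z^3 - 20yz^2 + 20z^2 + 15xy^2 - 20y^2z - 10y^3 + 10y^2 + 57xy - 76yz - 38y^2 + 38y + 129x^2y - 172xyz - 86xy^2 + 86xy + 231x^2 - 308xz - 154xy + 154x - 54x^3 + 72x^2z + 36x^2y - 36x^2 + 54x - 72z - 36y + 36    [distributive law]
= -107xyz - 128yz^2 - 74y^2z - 120yz - 145xz - 176z^2 + 26z + 96x^2z - 2xz^2 - 40z^3 - 71xy^2 - 10y^3 - 28y^2 - 11xy + 2y + 165x^2y + 195x^2 + 208x - 54x^3 + 36    [combine like terms]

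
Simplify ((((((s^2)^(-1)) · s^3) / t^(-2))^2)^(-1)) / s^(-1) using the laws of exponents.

((((((s^2)^(-1)) · s^3) / t^(-2))^2)^(-1)) / s^(-1)
= (((((s^2)^(-1)) · s^3) / t^(-2))^(-2)) / s^(-1)    [power of a power]
= (((((s^2)^(-1)) · s^3)^(-2)) / ((t^(-2))^(-2))) / s^(-1)    [power of a quotient]
= (((((s^2)^(-1))^(-2)) · ((s^3)^(-2))) / ((t^(-2))^(-2))) / s^(-1)    [power of a product]
= ((((s^2)^2) · ((s^3)^(-2))) / ((t^(-2))^(-2))) / s^(-1)    [power of a power]
= ((s^4 · ((s^3)^(-2))) / ((t^(-2))^(-2))) / s^(-1)    [power of a power]
= ((s^4 · s^(-6)) / ((t^(-2))^(-2))) / s^(-1)    [power of a power]
= (s^(-2) / ((t^(-2))^(-2))) / s^(-1)    [product of powers]
= (s^(-2) / t^4) / s^(-1)    [power of a power]
= s^(-1)t^(-4)    [quotient of powers]

s^(-1)t^(-4)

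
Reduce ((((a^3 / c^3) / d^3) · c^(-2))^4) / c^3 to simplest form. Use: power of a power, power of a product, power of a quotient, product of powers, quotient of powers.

a^12·c^(-23)·d^(-12)

((((a^3 / c^3) / d^3) · c^(-2))^4) / c^3
= ((((a^3 / c^3) / d^3)^4) · ((c^(-2))^4)) / c^3    [power of a product]
= ((((a^3 / c^3)^4) / ((d^3)^4)) · ((c^(-2))^4)) / c^3    [power of a quotient]
= (((((a^3)^4) / ((c^3)^4)) / ((d^3)^4)) · ((c^(-2))^4)) / c^3    [power of a quotient]
= (((a^12 / ((c^3)^4)) / ((d^3)^4)) · ((c^(-2))^4)) / c^3    [power of a power]
= (((a^12 / c^12) / ((d^3)^4)) · ((c^(-2))^4)) / c^3    [power of a power]
= (((a^12 / c^12) / d^12) · ((c^(-2))^4)) / c^3    [power of a power]
= (((a^12 / c^12) / d^12) · c^(-8)) / c^3    [power of a power]
= a^12·c^(-23)·d^(-12)    [quotient of powers; product of powers]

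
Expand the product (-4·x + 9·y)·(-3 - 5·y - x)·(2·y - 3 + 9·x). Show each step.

-252·x·y - 36·x + 96·x² - 383·x·y² + 107·x²·y + 36·x³ + 81·y² + 81·y - 90·y³

(-4·x + 9·y)·(-3 - 5·y - x)·(2·y - 3 + 9·x)
= (12·x + 20·x·y + 4·x² - 27·y - 45·y² - 9·x·y)·(2·y - 3 + 9·x)    [distributive law]
= (12·x + 11·x·y + 4·x² - 27·y - 45·y²)·(2·y - 3 + 9·x)    [combine like terms]
= 24·x·y - 36·x + 108·x² + 22·x·y² - 33·x·y + 99·x²·y + 8·x²·y - 12·x² + 36·x³ - 54·y² + 81·y - 243·x·y - 90·y³ + 135·y² - 405·x·y²    [distributive law]
= -252·x·y - 36·x + 96·x² - 383·x·y² + 107·x²·y + 36·x³ + 81·y² + 81·y - 90·y³    [combine like terms]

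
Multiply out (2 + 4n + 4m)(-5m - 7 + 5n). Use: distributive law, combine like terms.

(2 + 4n + 4m)(-5m - 7 + 5n)
= -10m - 14 + 10n - 20mn - 28n + 20n^2 - 20m^2 - 28m + 20mn    [distributive law]
= -38m - 14 - 18n + 20n^2 - 20m^2    [combine like terms]

-38m - 14 - 18n + 20n^2 - 20m^2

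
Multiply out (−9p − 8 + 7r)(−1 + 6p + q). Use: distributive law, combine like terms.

−39p − 54p² − 9pq + 8 − 8q − 7r + 42pr + 7qr

(−9p − 8 + 7r)(−1 + 6p + q)
= 9p − 54p² − 9pq + 8 − 48p − 8q − 7r + 42pr + 7qr    [distributive law]
= −39p − 54p² − 9pq + 8 − 8q − 7r + 42pr + 7qr    [combine like terms]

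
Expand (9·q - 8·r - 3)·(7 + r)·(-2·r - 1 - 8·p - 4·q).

101·q·r + 21·q - 504·p·q - 252·q^2 + 14·q·r^2 - 72·p·q·r - 36·q^2·r + 126·r^2 + 101·r + 472·p·r + 16·r^3 + 64·p·r^2 + 21 + 168·p

(9·q - 8·r - 3)·(7 + r)·(-2·r - 1 - 8·p - 4·q)
= (63·q + 9·q·r - 56·r - 8·r^2 - 21 - 3·r)·(-2·r - 1 - 8·p - 4·q)    [distributive law]
= (63·q + 9·q·r - 59·r - 8·r^2 - 21)·(-2·r - 1 - 8·p - 4·q)    [combine like terms]
= -126·q·r - 63·q - 504·p·q - 252·q^2 - 18·q·r^2 - 9·q·r - 72·p·q·r - 36·q^2·r + 118·r^2 + 59·r + 472·p·r + 236·q·r + 16·r^3 + 8·r^2 + 64·p·r^2 + 32·q·r^2 + 42·r + 21 + 168·p + 84·q    [distributive law]
= 101·q·r + 21·q - 504·p·q - 252·q^2 + 14·q·r^2 - 72·p·q·r - 36·q^2·r + 126·r^2 + 101·r + 472·p·r + 16·r^3 + 64·p·r^2 + 21 + 168·p    [combine like terms]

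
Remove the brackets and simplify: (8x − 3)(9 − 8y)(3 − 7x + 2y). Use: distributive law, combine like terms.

(8x − 3)(9 − 8y)(3 − 7x + 2y)
= (72x − 64xy − 27 + 24y)(3 − 7x + 2y)    [distributive law]
= 216x − 504x^2 + 144xy − 192xy + 448x^2y − 128xy^2 − 81 + 189x − 54y + 72y − 168xy + 48y^2    [distributive law]
= 405x − 504x^2 − 216xy + 448x^2y − 128xy^2 − 81 + 18y + 48y^2    [combine like terms]

405x − 504x^2 − 216xy + 448x^2y − 128xy^2 − 81 + 18y + 48y^2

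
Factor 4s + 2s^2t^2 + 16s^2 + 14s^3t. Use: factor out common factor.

4s + 2s^2t^2 + 16s^2 + 14s^3t
= 2(2s + s^2t^2 + 8s^2 + 7s^3t)    [factor out 2]
= 2s(2 + st^2 + 8s + 7s^2t)    [factor out s]

2s(2 + st^2 + 8s + 7s^2t)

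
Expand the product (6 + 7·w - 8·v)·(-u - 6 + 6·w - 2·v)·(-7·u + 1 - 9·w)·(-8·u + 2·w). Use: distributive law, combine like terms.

(6 + 7·w - 8·v)·(-u - 6 + 6·w - 2·v)·(-7·u + 1 - 9·w)·(-8·u + 2·w)
= (-6·u - 36 + 36·w - 12·v - 7·u·w - 42·w + 42·w^2 - 14·v·w + 8·u·v + 48·v - 48·v·w + 16·v^2)·(-7·u + 1 - 9·w)·(-8·u + 2·w)    [distributive law]
= (-6·u - 36 - 6·w + 36·v - 7·u·w + 42·w^2 - 62·v·w + 8·u·v + 16·v^2)·(-7·u + 1 - 9·w)·(-8·u + 2·w)    [combine like terms]
= (42·u^2 - 6·u + 54·u·w + 252·u - 36 + 324·w + 42·u·w - 6·w + 54·w^2 - 252·u·v + 36·v - 324·v·w + 49·u^2·w - 7·u·w + 63·u·w^2 - 294·u·w^2 + 42·w^2 - 378·w^3 + 434·u·v·w - 62·v·w + 558·v·w^2 - 56·u^2·v + 8·u·v - 72·u·v·w - 112·u·v^2 + 16·v^2 - 144·v^2·w)·(-8·u + 2·w)    [distributive law]
= (42·u^2 + 246·u + 89·u·w - 36 + 318·w + 96·w^2 - 244·u·v + 36·v - 386·v·w + 49·u^2·w - 231·u·w^2 - 378·w^3 + 362·u·v·w + 558·v·w^2 - 56·u^2·v - 112·u·v^2 + 16·v^2 - 144·v^2·w)·(-8·u + 2·w)    [combine like terms]
= -336·u^3 + 84·u^2·w - 1968·u^2 + 492·u·w - 712·u^2·w + 178·u·w^2 + 288·u - 72·w - 2544·u·w + 636·w^2 - 768·u·w^2 + 192·w^3 + 1952·u^2·v - 488·u·v·w - 288·u·v + 72·v·w + 3088·u·v·w - 772·v·w^2 - 392·u^3·w + 98·u^2·w^2 + 1848·u^2·w^2 - 462·u·w^3 + 3024·u·w^3 - 756·w^4 - 2896·u^2·v·w + 724·u·v·w^2 - 4464·u·v·w^2 + 1116·v·w^3 + 448·u^3·v - 112·u^2·v·w + 896·u^2·v^2 - 224·u·v^2·w - 128·u·v^2 + 32·v^2·w + 1152·u·v^2·w - 288·v^2·w^2    [distributive law]
= -336·u^3 - 628·u^2·w - 1968·u^2 - 2052·u·w - 590·u·w^2 + 288·u - 72·w + 636·w^2 + 192·w^3 + 1952·u^2·v + 2600·u·v·w - 288·u·v + 72·v·w - 772·v·w^2 - 392·u^3·w + 1946·u^2·w^2 + 2562·u·w^3 - 756·w^4 - 3008·u^2·v·w - 3740·u·v·w^2 + 1116·v·w^3 + 448·u^3·v + 896·u^2·v^2 + 928·u·v^2·w - 128·u·v^2 + 32·v^2·w - 288·v^2·w^2    [combine like terms]

-336·u^3 - 628·u^2·w - 1968·u^2 - 2052·u·w - 590·u·w^2 + 288·u - 72·w + 636·w^2 + 192·w^3 + 1952·u^2·v + 2600·u·v·w - 288·u·v + 72·v·w - 772·v·w^2 - 392·u^3·w + 1946·u^2·w^2 + 2562·u·w^3 - 756·w^4 - 3008·u^2·v·w - 3740·u·v·w^2 + 1116·v·w^3 + 448·u^3·v + 896·u^2·v^2 + 928·u·v^2·w - 128·u·v^2 + 32·v^2·w - 288·v^2·w^2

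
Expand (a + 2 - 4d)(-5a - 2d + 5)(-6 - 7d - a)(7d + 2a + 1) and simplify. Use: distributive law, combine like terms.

(a + 2 - 4d)(-5a - 2d + 5)(-6 - 7d - a)(7d + 2a + 1)
= (-5a^2 - 2ad + 5a - 10a - 4d + 10 + 20ad + 8d^2 - 20d)(-6 - 7d - a)(7d + 2a + 1)    [distributive law]
= (-5a^2 + 18ad - 5a - 24d + 10 + 8d^2)(-6 - 7d - a)(7d + 2a + 1)    [combine like terms]
= (30a^2 + 35a^2d + 5a^3 - 108ad - 126ad^2 - 18a^2d + 30a + 35ad + 5a^2 + 144d + 168d^2 + 24ad - 60 - 70d - 10a - 48d^2 - 56d^3 - 8ad^2)(7d + 2a + 1)    [distributive law]
= (35a^2 + 17a^2d + 5a^3 - 49ad - 134ad^2 + 20a + 74d + 120d^2 - 60 - 56d^3)(7d + 2a + 1)    [combine like terms]
= 245a^2d + 70a^3 + 35a^2 + 119a^2d^2 + 34a^3d + 17a^2d + 35a^3d + 10a^4 + 5a^3 - 343ad^2 - 98a^2d - 49ad - 938ad^3 - 268a^2d^2 - 134ad^2 + 140ad + 40a^2 + 20a + 518d^2 + 148ad + 74d + 840d^3 + 240ad^2 + 120d^2 - 420d - 120a - 60 - 392d^4 - 112ad^3 - 56d^3    [distributive law]
= 164a^2d + 75a^3 + 75a^2 - 149a^2d^2 + 69a^3d + 10a^4 - 237ad^2 + 239ad - 1050ad^3 - 100a + 638d^2 - 346d + 784d^3 - 60 - 392d^4    [combine like terms]

164a^2d + 75a^3 + 75a^2 - 149a^2d^2 + 69a^3d + 10a^4 - 237ad^2 + 239ad - 1050ad^3 - 100a + 638d^2 - 346d + 784d^3 - 60 - 392d^4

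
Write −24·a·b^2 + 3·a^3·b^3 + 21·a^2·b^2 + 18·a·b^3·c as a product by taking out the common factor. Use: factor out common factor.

3·a·b^2(−8 + a^2·b + 7·a + 6·b·c)

−24·a·b^2 + 3·a^3·b^3 + 21·a^2·b^2 + 18·a·b^3·c
= 3(−8·a·b^2 + a^3·b^3 + 7·a^2·b^2 + 6·a·b^3·c)    [factor out 3]
= 3·a·b^2(−8 + a^2·b + 7·a + 6·b·c)    [factor out a·b^2]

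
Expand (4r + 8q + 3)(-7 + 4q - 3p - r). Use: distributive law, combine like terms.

-31r + 8qr - 12pr - 4r^2 - 44q + 32q^2 - 24pq - 21 - 9p

(4r + 8q + 3)(-7 + 4q - 3p - r)
= -28r + 16qr - 12pr - 4r^2 - 56q + 32q^2 - 24pq - 8qr - 21 + 12q - 9p - 3r    [distributive law]
= -31r + 8qr - 12pr - 4r^2 - 44q + 32q^2 - 24pq - 21 - 9p    [combine like terms]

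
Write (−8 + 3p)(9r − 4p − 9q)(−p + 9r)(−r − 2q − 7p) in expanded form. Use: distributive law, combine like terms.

4176pr^2 − 5184pqr − 2488p^2r + 648r^3 + 648qr^2 + 568p^2q + 224p^3 + 144pq^2 − 1296q^2r − 1566p^2r^2 + 1944p^2qr + 933p^3r − 243pr^3 − 243pqr^2 − 213p^3q − 84p^4 − 54p^2q^2 + 486pq^2r

(−8 + 3p)(9r − 4p − 9q)(−p + 9r)(−r − 2q − 7p)
= (−72r + 32p + 72q + 27pr − 12p^2 − 27pq)(−p + 9r)(−r − 2q − 7p)    [distributive law]
= (72pr − 648r^2 − 32p^2 + 288pr − 72pq + 648qr − 27p^2r + 243pr^2 + 12p^3 − 108p^2r + 27p^2q − 243pqr)(−r − 2q − 7p)    [distributive law]
= (360pr − 648r^2 − 32p^2 − 72pq + 648qr − 135p^2r + 243pr^2 + 12p^3 + 27p^2q − 243pqr)(−r − 2q − 7p)    [combine like terms]
= −360pr^2 − 720pqr − 2520p^2r + 648r^3 + 1296qr^2 + 4536pr^2 + 32p^2r + 64p^2q + 224p^3 + 72pqr + 144pq^2 + 504p^2q − 648qr^2 − 1296q^2r − 4536pqr + 135p^2r^2 + 270p^2qr + 945p^3r − 243pr^3 − 486pqr^2 − 1701p^2r^2 − 12p^3r − 24p^3q − 84p^4 − 27p^2qr − 54p^2q^2 − 189p^3q + 243pqr^2 + 486pq^2r + 1701p^2qr    [distributive law]
= 4176pr^2 − 5184pqr − 2488p^2r + 648r^3 + 648qr^2 + 568p^2q + 224p^3 + 144pq^2 − 1296q^2r − 1566p^2r^2 + 1944p^2qr + 933p^3r − 243pr^3 − 243pqr^2 − 213p^3q − 84p^4 − 54p^2q^2 + 486pq^2r    [combine like terms]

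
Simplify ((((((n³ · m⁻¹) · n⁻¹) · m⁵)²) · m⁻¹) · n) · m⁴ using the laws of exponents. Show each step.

m¹¹·n⁵

((((((n³ · m⁻¹) · n⁻¹) · m⁵)²) · m⁻¹) · n) · m⁴
= ((((((n³ · m⁻¹) · n⁻¹)²) · ((m⁵)²)) · m⁻¹) · n) · m⁴    [power of a product]
= ((((((n³ · m⁻¹)²) · ((n⁻¹)²)) · ((m⁵)²)) · m⁻¹) · n) · m⁴    [power of a product]
= (((((((n³)²) · ((m⁻¹)²)) · ((n⁻¹)²)) · ((m⁵)²)) · m⁻¹) · n) · m⁴    [power of a product]
= (((((n⁶ · ((m⁻¹)²)) · ((n⁻¹)²)) · ((m⁵)²)) · m⁻¹) · n) · m⁴    [power of a power]
= (((((n⁶ · m⁻²) · ((n⁻¹)²)) · ((m⁵)²)) · m⁻¹) · n) · m⁴    [power of a power]
= (((((n⁶ · m⁻²) · n⁻²) · ((m⁵)²)) · m⁻¹) · n) · m⁴    [power of a power]
= (((((n⁶ · m⁻²) · n⁻²) · m¹⁰) · m⁻¹) · n) · m⁴    [power of a power]
= m¹¹·n⁵    [product of powers]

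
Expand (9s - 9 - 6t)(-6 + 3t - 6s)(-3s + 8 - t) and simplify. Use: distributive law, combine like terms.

(9s - 9 - 6t)(-6 + 3t - 6s)(-3s + 8 - t)
= (-54s + 27st - 54s^2 + 54 - 27t + 54s + 36t - 18t^2 + 36st)(-3s + 8 - t)    [distributive law]
= (63st - 54s^2 + 54 + 9t - 18t^2)(-3s + 8 - t)    [combine like terms]
= -189s^2t + 504st - 63st^2 + 162s^3 - 432s^2 + 54s^2t - 162s + 432 - 54t - 27st + 72t - 9t^2 + 54st^2 - 144t^2 + 18t^3    [distributive law]
= -135s^2t + 477st - 9st^2 + 162s^3 - 432s^2 - 162s + 432 + 18t - 153t^2 + 18t^3    [combine like terms]

-135s^2t + 477st - 9st^2 + 162s^3 - 432s^2 - 162s + 432 + 18t - 153t^2 + 18t^3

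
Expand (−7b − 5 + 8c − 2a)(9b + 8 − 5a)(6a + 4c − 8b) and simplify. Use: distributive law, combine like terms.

−514ab² − 828b²c + 504b³ − 678ab − 916bc + 808b² + 22a²b + 820abc − 240a − 160c + 320b + 54a² + 420ac + 288bc² + 256c² − 200a²c − 160ac² + 60a³

(−7b − 5 + 8c − 2a)(9b + 8 − 5a)(6a + 4c − 8b)
= (−63b² − 56b + 35ab − 45b − 40 + 25a + 72bc + 64c − 40ac − 18ab − 16a + 10a²)(6a + 4c − 8b)    [distributive law]
= (−63b² − 101b + 17ab − 40 + 9a + 72bc + 64c − 40ac + 10a²)(6a + 4c − 8b)    [combine like terms]
= −378ab² − 252b²c + 504b³ − 606ab − 404bc + 808b² + 102a²b + 68abc − 136ab² − 240a − 160c + 320b + 54a² + 36ac − 72ab + 432abc + 288bc² − 576b²c + 384ac + 256c² − 512bc − 240a²c − 160ac² + 320abc + 60a³ + 40a²c − 80a²b    [distributive law]
= −514ab² − 828b²c + 504b³ − 678ab − 916bc + 808b² + 22a²b + 820abc − 240a − 160c + 320b + 54a² + 420ac + 288bc² + 256c² − 200a²c − 160ac² + 60a³    [combine like terms]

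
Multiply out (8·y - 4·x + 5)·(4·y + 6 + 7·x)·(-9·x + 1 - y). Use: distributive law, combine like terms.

-328·x·y² - 36·y² - 32·y³ - 583·x·y + 38·y - 332·x²·y - 127·x² - 259·x + 252·x³ + 30

(8·y - 4·x + 5)·(4·y + 6 + 7·x)·(-9·x + 1 - y)
= (32·y² + 48·y + 56·x·y - 16·x·y - 24·x - 28·x² + 20·y + 30 + 35·x)·(-9·x + 1 - y)    [distributive law]
= (32·y² + 68·y + 40·x·y + 11·x - 28·x² + 30)·(-9·x + 1 - y)    [combine like terms]
= -288·x·y² + 32·y² - 32·y³ - 612·x·y + 68·y - 68·y² - 360·x²·y + 40·x·y - 40·x·y² - 99·x² + 11·x - 11·x·y + 252·x³ - 28·x² + 28·x²·y - 270·x + 30 - 30·y    [distributive law]
= -328·x·y² - 36·y² - 32·y³ - 583·x·y + 38·y - 332·x²·y - 127·x² - 259·x + 252·x³ + 30    [combine like terms]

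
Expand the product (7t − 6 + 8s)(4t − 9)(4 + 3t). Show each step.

−149t^2 + 84t^3 − 186t + 216 − 88st + 96st^2 − 288s

(7t − 6 + 8s)(4t − 9)(4 + 3t)
= (28t^2 − 63t − 24t + 54 + 32st − 72s)(4 + 3t)    [distributive law]
= (28t^2 − 87t + 54 + 32st − 72s)(4 + 3t)    [combine like terms]
= 112t^2 + 84t^3 − 348t − 261t^2 + 216 + 162t + 128st + 96st^2 − 288s − 216st    [distributive law]
= −149t^2 + 84t^3 − 186t + 216 − 88st + 96st^2 − 288s    [combine like terms]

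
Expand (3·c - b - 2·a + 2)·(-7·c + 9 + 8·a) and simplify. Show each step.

(3·c - b - 2·a + 2)·(-7·c + 9 + 8·a)
= -21·c^2 + 27·c + 24·a·c + 7·b·c - 9·b - 8·a·b + 14·a·c - 18·a - 16·a^2 - 14·c + 18 + 16·a    [distributive law]
= -21·c^2 + 13·c + 38·a·c + 7·b·c - 9·b - 8·a·b - 2·a - 16·a^2 + 18    [combine like terms]

-21·c^2 + 13·c + 38·a·c + 7·b·c - 9·b - 8·a·b - 2·a - 16·a^2 + 18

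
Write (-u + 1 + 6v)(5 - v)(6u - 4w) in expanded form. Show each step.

-30u^2 + 20uw + 6u^2v - 4uvw + 30u - 20w + 174uv - 116vw - 36uv^2 + 24v^2w

(-u + 1 + 6v)(5 - v)(6u - 4w)
= (-5u + uv + 5 - v + 30v - 6v^2)(6u - 4w)    [distributive law]
= (-5u + uv + 5 + 29v - 6v^2)(6u - 4w)    [combine like terms]
= -30u^2 + 20uw + 6u^2v - 4uvw + 30u - 20w + 174uv - 116vw - 36uv^2 + 24v^2w    [distributive law]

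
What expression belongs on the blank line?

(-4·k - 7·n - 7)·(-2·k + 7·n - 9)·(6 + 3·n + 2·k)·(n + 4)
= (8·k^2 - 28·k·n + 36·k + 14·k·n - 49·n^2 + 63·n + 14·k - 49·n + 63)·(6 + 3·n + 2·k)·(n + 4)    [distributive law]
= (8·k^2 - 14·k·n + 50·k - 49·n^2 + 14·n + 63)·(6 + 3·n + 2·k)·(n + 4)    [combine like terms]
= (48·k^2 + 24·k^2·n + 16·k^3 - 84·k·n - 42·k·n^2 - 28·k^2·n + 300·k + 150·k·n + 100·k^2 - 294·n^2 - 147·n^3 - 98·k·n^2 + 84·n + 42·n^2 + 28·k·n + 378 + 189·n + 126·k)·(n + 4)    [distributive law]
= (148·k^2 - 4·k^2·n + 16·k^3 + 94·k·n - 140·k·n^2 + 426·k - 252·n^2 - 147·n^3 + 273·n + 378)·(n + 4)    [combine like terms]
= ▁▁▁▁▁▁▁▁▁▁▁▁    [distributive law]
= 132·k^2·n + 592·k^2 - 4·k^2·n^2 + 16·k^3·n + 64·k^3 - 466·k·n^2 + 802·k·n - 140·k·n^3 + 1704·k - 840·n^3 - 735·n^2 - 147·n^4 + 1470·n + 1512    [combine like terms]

By distributive law:

148·k^2·n + 592·k^2 - 4·k^2·n^2 - 16·k^2·n + 16·k^3·n + 64·k^3 + 94·k·n^2 + 376·k·n - 140·k·n^3 - 560·k·n^2 + 426·k·n + 1704·k - 252·n^3 - 1008·n^2 - 147·n^4 - 588·n^3 + 273·n^2 + 1092·n + 378·n + 1512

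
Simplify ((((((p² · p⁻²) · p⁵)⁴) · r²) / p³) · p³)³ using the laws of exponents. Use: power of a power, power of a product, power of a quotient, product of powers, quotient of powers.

p⁶⁰r⁶

((((((p² · p⁻²) · p⁵)⁴) · r²) / p³) · p³)³
= ((((((p² · p⁻²) · p⁵)⁴) · r²) / p³)³) · ((p³)³)    [power of a product]
= ((((((p² · p⁻²) · p⁵)⁴) · r²)³) / ((p³)³)) · ((p³)³)    [power of a quotient]
= ((((((p² · p⁻²) · p⁵)⁴)³) · ((r²)³)) / ((p³)³)) · ((p³)³)    [power of a product]
= (((((p² · p⁻²) · p⁵)¹²) · ((r²)³)) / ((p³)³)) · ((p³)³)    [power of a power]
= (((((p² · p⁻²)¹²) · ((p⁵)¹²)) · ((r²)³)) / ((p³)³)) · ((p³)³)    [power of a product]
= ((((((p²)¹²) · ((p⁻²)¹²)) · ((p⁵)¹²)) · ((r²)³)) / ((p³)³)) · ((p³)³)    [power of a product]
= ((((p²⁴ · ((p⁻²)¹²)) · ((p⁵)¹²)) · ((r²)³)) / ((p³)³)) · ((p³)³)    [power of a power]
= ((((p²⁴ · p⁻²⁴) · ((p⁵)¹²)) · ((r²)³)) / ((p³)³)) · ((p³)³)    [power of a power]
= (((p⁰ · ((p⁵)¹²)) · ((r²)³)) / ((p³)³)) · ((p³)³)    [product of powers]
= (((p⁰ · p⁶⁰) · ((r²)³)) / ((p³)³)) · ((p³)³)    [power of a power]
= ((p⁶⁰ · ((r²)³)) / ((p³)³)) · ((p³)³)    [product of powers]
= ((p⁶⁰ · r⁶) / ((p³)³)) · ((p³)³)    [power of a power]
= ((p⁶⁰ · r⁶) / p⁹) · ((p³)³)    [power of a power]
= ((p⁶⁰ · r⁶) / p⁹) · p⁹    [power of a power]
= p⁶⁰r⁶    [quotient of powers; product of powers]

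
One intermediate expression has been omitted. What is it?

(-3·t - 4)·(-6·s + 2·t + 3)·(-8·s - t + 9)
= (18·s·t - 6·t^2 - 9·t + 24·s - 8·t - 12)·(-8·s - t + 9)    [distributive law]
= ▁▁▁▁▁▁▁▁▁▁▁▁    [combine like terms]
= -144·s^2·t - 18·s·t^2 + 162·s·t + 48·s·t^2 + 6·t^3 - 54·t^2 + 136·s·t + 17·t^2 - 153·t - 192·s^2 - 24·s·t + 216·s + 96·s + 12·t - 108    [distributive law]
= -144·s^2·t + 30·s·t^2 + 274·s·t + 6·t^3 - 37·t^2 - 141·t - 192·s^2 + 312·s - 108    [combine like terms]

By combine like terms:

(18·s·t - 6·t^2 - 17·t + 24·s - 12)·(-8·s - t + 9)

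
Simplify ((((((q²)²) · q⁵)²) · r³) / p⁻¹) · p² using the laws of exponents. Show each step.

p³q¹⁸r³

((((((q²)²) · q⁵)²) · r³) / p⁻¹) · p²
= ((((((q²)²)²) · ((q⁵)²)) · r³) / p⁻¹) · p²    [power of a product]
= (((((q²)⁴) · ((q⁵)²)) · r³) / p⁻¹) · p²    [power of a power]
= ((((q⁸) · ((q⁵)²)) · r³) / p⁻¹) · p²    [power of a power]
= (((q⁸ · q¹⁰) · r³) / p⁻¹) · p²    [power of a power]
= ((q¹⁸ · r³) / p⁻¹) · p²    [product of powers]
= p³q¹⁸r³    [quotient of powers]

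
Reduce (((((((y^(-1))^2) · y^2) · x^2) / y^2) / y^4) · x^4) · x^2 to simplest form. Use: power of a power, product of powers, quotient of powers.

x^8y^(-6)

(((((((y^(-1))^2) · y^2) · x^2) / y^2) / y^4) · x^4) · x^2
= (((((y^(-2) · y^2) · x^2) / y^2) / y^4) · x^4) · x^2    [power of a power]
= ((((y^0 · x^2) / y^2) / y^4) · x^4) · x^2    [product of powers]
= x^8y^(-6)    [quotient of powers; product of powers]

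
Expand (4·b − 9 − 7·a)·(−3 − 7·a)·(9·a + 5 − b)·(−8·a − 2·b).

(4·b − 9 − 7·a)·(−3 − 7·a)·(9·a + 5 − b)·(−8·a − 2·b)
= (−12·b − 28·a·b + 27 + 63·a + 21·a + 49·a^2)·(9·a + 5 − b)·(−8·a − 2·b)    [distributive law]
= (−12·b − 28·a·b + 27 + 84·a + 49·a^2)·(9·a + 5 − b)·(−8·a − 2·b)    [combine like terms]
= (−108·a·b − 60·b + 12·b^2 − 252·a^2·b − 140·a·b + 28·a·b^2 + 243·a + 135 − 27·b + 756·a^2 + 420·a − 84·a·b + 441·a^3 + 245·a^2 − 49·a^2·b)·(−8·a − 2·b)    [distributive law]
= (−332·a·b − 87·b + 12·b^2 − 301·a^2·b + 28·a·b^2 + 663·a + 135 + 1001·a^2 + 441·a^3)·(−8·a − 2·b)    [combine like terms]
= 2656·a^2·b + 664·a·b^2 + 696·a·b + 174·b^2 − 96·a·b^2 − 24·b^3 + 2408·a^3·b + 602·a^2·b^2 − 224·a^2·b^2 − 56·a·b^3 − 5304·a^2 − 1326·a·b − 1080·a − 270·b − 8008·a^3 − 2002·a^2·b − 3528·a^4 − 882·a^3·b    [distributive law]
= 654·a^2·b + 568·a·b^2 − 630·a·b + 174·b^2 − 24·b^3 + 1526·a^3·b + 378·a^2·b^2 − 56·a·b^3 − 5304·a^2 − 1080·a − 270·b − 8008·a^3 − 3528·a^4    [combine like terms]

654·a^2·b + 568·a·b^2 − 630·a·b + 174·b^2 − 24·b^3 + 1526·a^3·b + 378·a^2·b^2 − 56·a·b^3 − 5304·a^2 − 1080·a − 270·b − 8008·a^3 − 3528·a^4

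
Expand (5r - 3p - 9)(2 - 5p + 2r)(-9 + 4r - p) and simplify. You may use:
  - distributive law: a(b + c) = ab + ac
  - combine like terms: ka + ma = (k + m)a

(5r - 3p - 9)(2 - 5p + 2r)(-9 + 4r - p)
= (10r - 25pr + 10r² - 6p + 15p² - 6pr - 18 + 45p - 18r)(-9 + 4r - p)    [distributive law]
= (-8r - 31pr + 10r² + 39p + 15p² - 18)(-9 + 4r - p)    [combine like terms]
= 72r - 32r² + 8pr + 279pr - 124pr² + 31p²r - 90r² + 40r³ - 10pr² - 351p + 156pr - 39p² - 135p² + 60p²r - 15p³ + 162 - 72r + 18p    [distributive law]
= -122r² + 443pr - 134pr² + 91p²r + 40r³ - 333p - 174p² - 15p³ + 162    [combine like terms]

-122r² + 443pr - 134pr² + 91p²r + 40r³ - 333p - 174p² - 15p³ + 162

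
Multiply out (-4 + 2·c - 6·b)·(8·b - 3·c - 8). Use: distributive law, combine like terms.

16·b - 4·c + 32 + 34·b·c - 6·c² - 48·b²

(-4 + 2·c - 6·b)·(8·b - 3·c - 8)
= -32·b + 12·c + 32 + 16·b·c - 6·c² - 16·c - 48·b² + 18·b·c + 48·b    [distributive law]
= 16·b - 4·c + 32 + 34·b·c - 6·c² - 48·b²    [combine like terms]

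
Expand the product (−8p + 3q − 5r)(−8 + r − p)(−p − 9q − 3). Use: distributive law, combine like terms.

−88p^2 − 543pq − 192p + 3p^2r + 24pqr − 31pr − 8p^3 − 69p^2q + 216q^2 + 72q − 27q^2r − 369qr + 27pq^2 − 120r + 5pr^2 + 45qr^2 + 15r^2

(−8p + 3q − 5r)(−8 + r − p)(−p − 9q − 3)
= (64p − 8pr + 8p^2 − 24q + 3qr − 3pq + 40r − 5r^2 + 5pr)(−p − 9q − 3)    [distributive law]
= (64p − 3pr + 8p^2 − 24q + 3qr − 3pq + 40r − 5r^2)(−p − 9q − 3)    [combine like terms]
= −64p^2 − 576pq − 192p + 3p^2r + 27pqr + 9pr − 8p^3 − 72p^2q − 24p^2 + 24pq + 216q^2 + 72q − 3pqr − 27q^2r − 9qr + 3p^2q + 27pq^2 + 9pq − 40pr − 360qr − 120r + 5pr^2 + 45qr^2 + 15r^2    [distributive law]
= −88p^2 − 543pq − 192p + 3p^2r + 24pqr − 31pr − 8p^3 − 69p^2q + 216q^2 + 72q − 27q^2r − 369qr + 27pq^2 − 120r + 5pr^2 + 45qr^2 + 15r^2    [combine like terms]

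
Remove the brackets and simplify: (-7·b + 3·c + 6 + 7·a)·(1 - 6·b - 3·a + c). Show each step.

-43·b + 42·b^2 - 21·a·b - 25·b·c + 9·c - 2·a·c + 3·c^2 + 6 - 11·a - 21·a^2

(-7·b + 3·c + 6 + 7·a)·(1 - 6·b - 3·a + c)
= -7·b + 42·b^2 + 21·a·b - 7·b·c + 3·c - 18·b·c - 9·a·c + 3·c^2 + 6 - 36·b - 18·a + 6·c + 7·a - 42·a·b - 21·a^2 + 7·a·c    [distributive law]
= -43·b + 42·b^2 - 21·a·b - 25·b·c + 9·c - 2·a·c + 3·c^2 + 6 - 11·a - 21·a^2    [combine like terms]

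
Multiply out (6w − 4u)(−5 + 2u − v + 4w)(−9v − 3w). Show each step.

(6w − 4u)(−5 + 2u − v + 4w)(−9v − 3w)
= (−30w + 12uw − 6vw + 24w^2 + 20u − 8u^2 + 4uv − 16uw)(−9v − 3w)    [distributive law]
= (−30w − 4uw − 6vw + 24w^2 + 20u − 8u^2 + 4uv)(−9v − 3w)    [combine like terms]
= 270vw + 90w^2 + 36uvw + 12uw^2 + 54v^2w + 18vw^2 − 216vw^2 − 72w^3 − 180uv − 60uw + 72u^2v + 24u^2w − 36uv^2 − 12uvw    [distributive law]
= 270vw + 90w^2 + 24uvw + 12uw^2 + 54v^2w − 198vw^2 − 72w^3 − 180uv − 60uw + 72u^2v + 24u^2w − 36uv^2    [combine like terms]

270vw + 90w^2 + 24uvw + 12uw^2 + 54v^2w − 198vw^2 − 72w^3 − 180uv − 60uw + 72u^2v + 24u^2w − 36uv^2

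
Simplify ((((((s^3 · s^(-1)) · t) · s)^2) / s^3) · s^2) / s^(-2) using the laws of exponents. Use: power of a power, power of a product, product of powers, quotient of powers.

((((((s^3 · s^(-1)) · t) · s)^2) / s^3) · s^2) / s^(-2)
= ((((((s^3 · s^(-1)) · t)^2) · (s^2)) / s^3) · s^2) / s^(-2)    [power of a product]
= ((((((s^3 · s^(-1))^2) · (t^2)) · (s^2)) / s^3) · s^2) / s^(-2)    [power of a product]
= (((((((s^3)^2) · ((s^(-1))^2)) · (t^2)) · (s^2)) / s^3) · s^2) / s^(-2)    [power of a product]
= (((((s^6 · ((s^(-1))^2)) · (t^2)) · (s^2)) / s^3) · s^2) / s^(-2)    [power of a power]
= (((((s^6 · s^(-2)) · (t^2)) · (s^2)) / s^3) · s^2) / s^(-2)    [power of a power]
= ((((s^4 · (t^2)) · (s^2)) / s^3) · s^2) / s^(-2)    [product of powers]
= s^7t^2    [quotient of powers; product of powers]

s^7t^2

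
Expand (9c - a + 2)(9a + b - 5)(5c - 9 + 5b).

405ac^2 - 614ac + 400abc + 45bc^2 - 296bc + 45b^2c - 225c^2 + 355c - 45a^2c + 81a^2 - 45a^2b + 124ab - 5ab^2 - 207a - 68b + 10b^2 + 90

(9c - a + 2)(9a + b - 5)(5c - 9 + 5b)
= (81ac + 9bc - 45c - 9a^2 - ab + 5a + 18a + 2b - 10)(5c - 9 + 5b)    [distributive law]
= (81ac + 9bc - 45c - 9a^2 - ab + 23a + 2b - 10)(5c - 9 + 5b)    [combine like terms]
= 405ac^2 - 729ac + 405abc + 45bc^2 - 81bc + 45b^2c - 225c^2 + 405c - 225bc - 45a^2c + 81a^2 - 45a^2b - 5abc + 9ab - 5ab^2 + 115ac - 207a + 115ab + 10bc - 18b + 10b^2 - 50c + 90 - 50b    [distributive law]
= 405ac^2 - 614ac + 400abc + 45bc^2 - 296bc + 45b^2c - 225c^2 + 355c - 45a^2c + 81a^2 - 45a^2b + 124ab - 5ab^2 - 207a - 68b + 10b^2 + 90    [combine like terms]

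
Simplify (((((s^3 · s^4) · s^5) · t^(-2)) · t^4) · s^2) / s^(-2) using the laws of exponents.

(((((s^3 · s^4) · s^5) · t^(-2)) · t^4) · s^2) / s^(-2)
= ((((s^7 · s^5) · t^(-2)) · t^4) · s^2) / s^(-2)    [product of powers]
= (((s^12 · t^(-2)) · t^4) · s^2) / s^(-2)    [product of powers]
= s^16·t^2    [quotient of powers; product of powers]

s^16·t^2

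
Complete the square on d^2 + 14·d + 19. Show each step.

(d + 7)^2 - 30

d^2 + 14·d + 19
= d^2 + 14·d + 49 - 49 + 19    [add and subtract 49]
= (d + 7)^2 - 49 + 19    [perfect-square identity]
= (d + 7)^2 - 30    [combine constants]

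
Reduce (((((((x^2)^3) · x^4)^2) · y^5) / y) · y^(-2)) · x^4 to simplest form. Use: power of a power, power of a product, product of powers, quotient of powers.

(((((((x^2)^3) · x^4)^2) · y^5) / y) · y^(-2)) · x^4
= (((((((x^2)^3)^2) · ((x^4)^2)) · y^5) / y) · y^(-2)) · x^4    [power of a product]
= ((((((x^2)^6) · ((x^4)^2)) · y^5) / y) · y^(-2)) · x^4    [power of a power]
= ((((x^12 · ((x^4)^2)) · y^5) / y) · y^(-2)) · x^4    [power of a power]
= ((((x^12 · x^8) · y^5) / y) · y^(-2)) · x^4    [power of a power]
= (((x^20 · y^5) / y) · y^(-2)) · x^4    [product of powers]
= x^24y^2    [quotient of powers; product of powers]

x^24y^2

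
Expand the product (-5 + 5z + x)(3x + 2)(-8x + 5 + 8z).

(-5 + 5z + x)(3x + 2)(-8x + 5 + 8z)
= (-15x - 10 + 15xz + 10z + 3x^2 + 2x)(-8x + 5 + 8z)    [distributive law]
= (-13x - 10 + 15xz + 10z + 3x^2)(-8x + 5 + 8z)    [combine like terms]
= 104x^2 - 65x - 104xz + 80x - 50 - 80z - 120x^2z + 75xz + 120xz^2 - 80xz + 50z + 80z^2 - 24x^3 + 15x^2 + 24x^2z    [distributive law]
= 119x^2 + 15x - 109xz - 50 - 30z - 96x^2z + 120xz^2 + 80z^2 - 24x^3    [combine like terms]

119x^2 + 15x - 109xz - 50 - 30z - 96x^2z + 120xz^2 + 80z^2 - 24x^3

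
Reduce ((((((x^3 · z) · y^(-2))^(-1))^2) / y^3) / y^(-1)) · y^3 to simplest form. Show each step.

((((((x^3 · z) · y^(-2))^(-1))^2) / y^3) / y^(-1)) · y^3
= (((((x^3 · z) · y^(-2))^(-2)) / y^3) / y^(-1)) · y^3    [power of a power]
= (((((x^3 · z)^(-2)) · ((y^(-2))^(-2))) / y^3) / y^(-1)) · y^3    [power of a product]
= ((((((x^3)^(-2)) · (z^(-2))) · ((y^(-2))^(-2))) / y^3) / y^(-1)) · y^3    [power of a product]
= ((((x^(-6) · (z^(-2))) · ((y^(-2))^(-2))) / y^3) / y^(-1)) · y^3    [power of a power]
= ((((x^(-6) · z^(-2)) · y^4) / y^3) / y^(-1)) · y^3    [power of a power]
= x^(-6)·y^5·z^(-2)    [quotient of powers; product of powers]

x^(-6)·y^5·z^(-2)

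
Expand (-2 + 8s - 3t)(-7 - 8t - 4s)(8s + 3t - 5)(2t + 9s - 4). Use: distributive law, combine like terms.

(-2 + 8s - 3t)(-7 - 8t - 4s)(8s + 3t - 5)(2t + 9s - 4)
= (14 + 16t + 8s - 56s - 64st - 32s² + 21t + 24t² + 12st)(8s + 3t - 5)(2t + 9s - 4)    [distributive law]
= (14 + 37t - 48s - 52st - 32s² + 24t²)(8s + 3t - 5)(2t + 9s - 4)    [combine like terms]
= (112s + 42t - 70 + 296st + 111t² - 185t - 384s² - 144st + 240s - 416s²t - 156st² + 260st - 256s³ - 96s²t + 160s² + 192st² + 72t³ - 120t²)(2t + 9s - 4)    [distributive law]
= (352s - 143t - 70 + 412st - 9t² - 224s² - 512s²t + 36st² - 256s³ + 72t³)(2t + 9s - 4)    [combine like terms]
= 704st + 3168s² - 1408s - 286t² - 1287st + 572t - 140t - 630s + 280 + 824st² + 3708s²t - 1648st - 18t³ - 81st² + 36t² - 448s²t - 2016s³ + 896s² - 1024s²t² - 4608s³t + 2048s²t + 72st³ + 324s²t² - 144st² - 512s³t - 2304s⁴ + 1024s³ + 144t⁴ + 648st³ - 288t³    [distributive law]
= -2231st + 4064s² - 2038s - 250t² + 432t + 280 + 599st² + 5308s²t - 306t³ - 992s³ - 700s²t² - 5120s³t + 720st³ - 2304s⁴ + 144t⁴    [combine like terms]

-2231st + 4064s² - 2038s - 250t² + 432t + 280 + 599st² + 5308s²t - 306t³ - 992s³ - 700s²t² - 5120s³t + 720st³ - 2304s⁴ + 144t⁴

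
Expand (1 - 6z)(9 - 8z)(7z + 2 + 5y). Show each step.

-61z + 18 + 45y - 338z^2 - 310yz + 336z^3 + 240yz^2

(1 - 6z)(9 - 8z)(7z + 2 + 5y)
= (9 - 8z - 54z + 48z^2)(7z + 2 + 5y)    [distributive law]
= (9 - 62z + 48z^2)(7z + 2 + 5y)    [combine like terms]
= 63z + 18 + 45y - 434z^2 - 124z - 310yz + 336z^3 + 96z^2 + 240yz^2    [distributive law]
= -61z + 18 + 45y - 338z^2 - 310yz + 336z^3 + 240yz^2    [combine like terms]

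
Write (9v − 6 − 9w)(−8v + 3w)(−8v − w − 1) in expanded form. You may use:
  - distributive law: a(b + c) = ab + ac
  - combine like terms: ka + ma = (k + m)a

(9v − 6 − 9w)(−8v + 3w)(−8v − w − 1)
= (−72v² + 27vw + 48v − 18w + 72vw − 27w²)(−8v − w − 1)    [distributive law]
= (−72v² + 99vw + 48v − 18w − 27w²)(−8v − w − 1)    [combine like terms]
= 576v³ + 72v²w + 72v² − 792v²w − 99vw² − 99vw − 384v² − 48vw − 48v + 144vw + 18w² + 18w + 216vw² + 27w³ + 27w²    [distributive law]
= 576v³ − 720v²w − 312v² + 117vw² − 3vw − 48v + 45w² + 18w + 27w³    [combine like terms]

576v³ − 720v²w − 312v² + 117vw² − 3vw − 48v + 45w² + 18w + 27w³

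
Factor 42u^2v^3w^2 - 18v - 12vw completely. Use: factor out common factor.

42u^2v^3w^2 - 18v - 12vw
= 6(7u^2v^3w^2 - 3v - 2vw)    [factor out 6]
= 6v(7u^2v^2w^2 - 3 - 2w)    [factor out v]

6v(7u^2v^2w^2 - 3 - 2w)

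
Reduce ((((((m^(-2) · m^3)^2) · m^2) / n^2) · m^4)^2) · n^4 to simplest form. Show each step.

((((((m^(-2) · m^3)^2) · m^2) / n^2) · m^4)^2) · n^4
= ((((((m^(-2) · m^3)^2) · m^2) / n^2)^2) · ((m^4)^2)) · n^4    [power of a product]
= ((((((m^(-2) · m^3)^2) · m^2)^2) / ((n^2)^2)) · ((m^4)^2)) · n^4    [power of a quotient]
= ((((((m^(-2) · m^3)^2)^2) · ((m^2)^2)) / ((n^2)^2)) · ((m^4)^2)) · n^4    [power of a product]
= (((((m^(-2) · m^3)^4) · ((m^2)^2)) / ((n^2)^2)) · ((m^4)^2)) · n^4    [power of a power]
= ((((((m^(-2))^4) · ((m^3)^4)) · ((m^2)^2)) / ((n^2)^2)) · ((m^4)^2)) · n^4    [power of a product]
= ((((m^(-8) · ((m^3)^4)) · ((m^2)^2)) / ((n^2)^2)) · ((m^4)^2)) · n^4    [power of a power]
= ((((m^(-8) · m^12) · ((m^2)^2)) / ((n^2)^2)) · ((m^4)^2)) · n^4    [power of a power]
= (((m^4 · ((m^2)^2)) / ((n^2)^2)) · ((m^4)^2)) · n^4    [product of powers]
= (((m^4 · m^4) / ((n^2)^2)) · ((m^4)^2)) · n^4    [power of a power]
= ((m^8 / ((n^2)^2)) · ((m^4)^2)) · n^4    [product of powers]
= ((m^8 / n^4) · ((m^4)^2)) · n^4    [power of a power]
= ((m^8 / n^4) · m^8) · n^4    [power of a power]
= m^16    [quotient of powers; product of powers]

m^16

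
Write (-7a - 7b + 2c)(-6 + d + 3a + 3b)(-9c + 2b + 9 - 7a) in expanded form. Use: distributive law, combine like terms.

-240ac - 588ab + 378a - 483a^2 + 49acd + 35abd - 63ad + 49a^2d + 147a^2c + 252a^2b + 147a^3 + 348abc + 63ab^2 - 348bc - 105b^2 + 378b + 67bcd - 14b^2d - 63bd + 201b^2c - 42b^3 + 108c^2 - 108c - 18c^2d + 18cd - 54ac^2 - 54bc^2

(-7a - 7b + 2c)(-6 + d + 3a + 3b)(-9c + 2b + 9 - 7a)
= (42a - 7ad - 21a^2 - 21ab + 42b - 7bd - 21ab - 21b^2 - 12c + 2cd + 6ac + 6bc)(-9c + 2b + 9 - 7a)    [distributive law]
= (42a - 7ad - 21a^2 - 42ab + 42b - 7bd - 21b^2 - 12c + 2cd + 6ac + 6bc)(-9c + 2b + 9 - 7a)    [combine like terms]
= -378ac + 84ab + 378a - 294a^2 + 63acd - 14abd - 63ad + 49a^2d + 189a^2c - 42a^2b - 189a^2 + 147a^3 + 378abc - 84ab^2 - 378ab + 294a^2b - 378bc + 84b^2 + 378b - 294ab + 63bcd - 14b^2d - 63bd + 49abd + 189b^2c - 42b^3 - 189b^2 + 147ab^2 + 108c^2 - 24bc - 108c + 84ac - 18c^2d + 4bcd + 18cd - 14acd - 54ac^2 + 12abc + 54ac - 42a^2c - 54bc^2 + 12b^2c + 54bc - 42abc    [distributive law]
= -240ac - 588ab + 378a - 483a^2 + 49acd + 35abd - 63ad + 49a^2d + 147a^2c + 252a^2b + 147a^3 + 348abc + 63ab^2 - 348bc - 105b^2 + 378b + 67bcd - 14b^2d - 63bd + 201b^2c - 42b^3 + 108c^2 - 108c - 18c^2d + 18cd - 54ac^2 - 54bc^2    [combine like terms]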